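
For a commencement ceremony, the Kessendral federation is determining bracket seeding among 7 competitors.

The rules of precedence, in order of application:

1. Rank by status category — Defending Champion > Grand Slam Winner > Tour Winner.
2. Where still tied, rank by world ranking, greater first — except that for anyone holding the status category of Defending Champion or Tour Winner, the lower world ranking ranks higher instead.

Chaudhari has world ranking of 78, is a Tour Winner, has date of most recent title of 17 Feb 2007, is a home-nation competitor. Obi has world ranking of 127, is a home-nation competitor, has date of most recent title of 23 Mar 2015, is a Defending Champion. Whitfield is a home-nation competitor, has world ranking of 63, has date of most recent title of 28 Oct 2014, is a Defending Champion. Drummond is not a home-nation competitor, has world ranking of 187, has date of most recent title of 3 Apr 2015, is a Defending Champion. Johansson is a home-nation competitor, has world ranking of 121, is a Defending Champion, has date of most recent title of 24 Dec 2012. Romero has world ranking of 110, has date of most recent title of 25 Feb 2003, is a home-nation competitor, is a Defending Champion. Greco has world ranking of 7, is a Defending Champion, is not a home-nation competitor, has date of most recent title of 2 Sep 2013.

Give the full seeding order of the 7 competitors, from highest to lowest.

By status category: Greco, Whitfield, Romero, Johansson, Obi and Drummond (Defending Champion); then Chaudhari (Tour Winner).
Among Greco, Whitfield, Romero, Johansson, Obi and Drummond, by world ranking (lower first) (reversed rule for this group): Greco (7) before Whitfield (63) before Romero (110) before Johansson (121) before Obi (127) before Drummond (187).
Full order: Greco, Whitfield, Romero, Johansson, Obi, Drummond, Chaudhari.

Greco, Whitfield, Romero, Johansson, Obi, Drummond, Chaudhari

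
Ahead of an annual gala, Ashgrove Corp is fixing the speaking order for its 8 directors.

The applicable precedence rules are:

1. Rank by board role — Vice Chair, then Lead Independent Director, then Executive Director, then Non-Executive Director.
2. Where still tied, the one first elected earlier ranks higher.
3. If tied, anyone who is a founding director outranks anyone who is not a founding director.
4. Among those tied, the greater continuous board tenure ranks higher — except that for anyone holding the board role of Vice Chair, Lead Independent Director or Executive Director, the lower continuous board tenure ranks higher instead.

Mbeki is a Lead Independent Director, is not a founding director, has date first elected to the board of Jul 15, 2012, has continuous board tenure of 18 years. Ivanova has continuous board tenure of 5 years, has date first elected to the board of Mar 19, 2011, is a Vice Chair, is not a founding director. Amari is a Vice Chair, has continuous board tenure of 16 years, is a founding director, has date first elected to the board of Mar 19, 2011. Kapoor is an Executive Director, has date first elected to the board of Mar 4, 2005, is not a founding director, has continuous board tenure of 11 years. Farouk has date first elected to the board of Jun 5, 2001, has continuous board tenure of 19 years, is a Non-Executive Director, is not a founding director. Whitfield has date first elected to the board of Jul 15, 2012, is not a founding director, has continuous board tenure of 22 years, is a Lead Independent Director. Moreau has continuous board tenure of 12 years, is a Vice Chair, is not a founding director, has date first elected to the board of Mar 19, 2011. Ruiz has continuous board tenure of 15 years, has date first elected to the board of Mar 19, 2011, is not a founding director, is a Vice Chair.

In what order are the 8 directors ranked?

By board role: Amari, Ivanova, Moreau and Ruiz (Vice Chair); then Mbeki and Whitfield (Lead Independent Director); then Kapoor (Executive Director); then Farouk (Non-Executive Director).
Amari, Ivanova, Moreau and Ruiz all have date first elected to the board Mar 19, 2011, so the next rule applies.
Among Amari, Ivanova, Moreau and Ruiz, a founding director before not a founding director: Amari (a founding director) before Ivanova, Moreau and Ruiz (not a founding director).
Among Ivanova, Moreau and Ruiz, by continuous board tenure (lower first) (reversed rule for this group): Ivanova (5 years) before Moreau (12 years) before Ruiz (15 years).
Mbeki and Whitfield both have date first elected to the board Jul 15, 2012, so the next rule applies.
Mbeki and Whitfield are each not a founding director, so the next rule applies.
Among Mbeki and Whitfield, by continuous board tenure (lower first) (reversed rule for this group): Mbeki (18 years) before Whitfield (22 years).
Full order: Amari, Ivanova, Moreau, Ruiz, Mbeki, Whitfield, Kapoor, Farouk.

Amari, Ivanova, Moreau, Ruiz, Mbeki, Whitfield, Kapoor, Farouk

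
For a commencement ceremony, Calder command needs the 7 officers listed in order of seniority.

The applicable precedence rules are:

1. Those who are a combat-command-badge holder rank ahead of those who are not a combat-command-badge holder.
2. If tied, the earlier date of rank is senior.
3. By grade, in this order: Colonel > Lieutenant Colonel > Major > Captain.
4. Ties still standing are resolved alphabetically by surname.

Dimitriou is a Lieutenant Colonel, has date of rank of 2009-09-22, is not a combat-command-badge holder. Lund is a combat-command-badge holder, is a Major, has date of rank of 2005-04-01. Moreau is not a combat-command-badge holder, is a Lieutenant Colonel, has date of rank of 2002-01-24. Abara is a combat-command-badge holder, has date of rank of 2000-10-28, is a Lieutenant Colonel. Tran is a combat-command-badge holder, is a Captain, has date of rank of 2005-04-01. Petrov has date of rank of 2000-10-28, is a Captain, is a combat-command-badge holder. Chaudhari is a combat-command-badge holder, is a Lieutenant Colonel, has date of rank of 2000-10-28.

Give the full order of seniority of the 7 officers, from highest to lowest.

By the first rule: Abara, Chaudhari, Petrov, Lund and Tran (each a combat-command-badge holder); then Moreau and Dimitriou (both not a combat-command-badge holder).
Among Abara, Chaudhari, Petrov, Lund and Tran, by date of rank (earlier first): Abara, Chaudhari and Petrov (2000-10-28) before Lund and Tran (2005-04-01).
Among Abara, Chaudhari and Petrov, by grade: Abara and Chaudhari (Lieutenant Colonel) before Petrov (Captain).
Among Abara and Chaudhari, alphabetically by surname: Abara before Chaudhari.
Among Lund and Tran, by grade: Lund (Major) before Tran (Captain).
Among Moreau and Dimitriou, by date of rank (earlier first): Moreau (2002-01-24) before Dimitriou (2009-09-22).
Full order: Abara, Chaudhari, Petrov, Lund, Tran, Moreau, Dimitriou.

Abara, Chaudhari, Petrov, Lund, Tran, Moreau, Dimitriou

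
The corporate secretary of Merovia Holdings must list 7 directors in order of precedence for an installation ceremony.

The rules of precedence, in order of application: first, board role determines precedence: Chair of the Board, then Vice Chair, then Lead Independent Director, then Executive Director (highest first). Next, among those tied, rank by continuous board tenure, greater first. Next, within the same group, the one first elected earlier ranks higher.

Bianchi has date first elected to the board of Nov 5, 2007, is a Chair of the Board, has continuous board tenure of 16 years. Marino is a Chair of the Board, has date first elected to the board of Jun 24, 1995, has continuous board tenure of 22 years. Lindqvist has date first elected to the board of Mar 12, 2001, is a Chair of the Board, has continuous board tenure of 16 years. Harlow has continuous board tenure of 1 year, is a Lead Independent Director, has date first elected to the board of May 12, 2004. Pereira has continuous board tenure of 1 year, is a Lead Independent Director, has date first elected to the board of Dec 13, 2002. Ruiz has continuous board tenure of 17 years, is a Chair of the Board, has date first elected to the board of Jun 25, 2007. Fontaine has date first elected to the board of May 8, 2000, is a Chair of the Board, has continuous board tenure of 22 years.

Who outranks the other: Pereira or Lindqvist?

By board role: Marino, Fontaine, Ruiz, Lindqvist and Bianchi (Chair of the Board); then Pereira and Harlow (Lead Independent Director).
Among Marino, Fontaine, Ruiz, Lindqvist and Bianchi, by continuous board tenure (higher first): Marino and Fontaine (22 years) before Ruiz (17 years) before Lindqvist and Bianchi (16 years).
Among Marino and Fontaine, by date first elected to the board (earlier first): Marino (Jun 24, 1995) before Fontaine (May 8, 2000).
Among Lindqvist and Bianchi, by date first elected to the board (earlier first): Lindqvist (Mar 12, 2001) before Bianchi (Nov 5, 2007).
Pereira and Harlow both have continuous board tenure 1 year, so the next rule applies.
Among Pereira and Harlow, by date first elected to the board (earlier first): Pereira (Dec 13, 2002) before Harlow (May 12, 2004).
So Lindqvist takes precedence.

Lindqvist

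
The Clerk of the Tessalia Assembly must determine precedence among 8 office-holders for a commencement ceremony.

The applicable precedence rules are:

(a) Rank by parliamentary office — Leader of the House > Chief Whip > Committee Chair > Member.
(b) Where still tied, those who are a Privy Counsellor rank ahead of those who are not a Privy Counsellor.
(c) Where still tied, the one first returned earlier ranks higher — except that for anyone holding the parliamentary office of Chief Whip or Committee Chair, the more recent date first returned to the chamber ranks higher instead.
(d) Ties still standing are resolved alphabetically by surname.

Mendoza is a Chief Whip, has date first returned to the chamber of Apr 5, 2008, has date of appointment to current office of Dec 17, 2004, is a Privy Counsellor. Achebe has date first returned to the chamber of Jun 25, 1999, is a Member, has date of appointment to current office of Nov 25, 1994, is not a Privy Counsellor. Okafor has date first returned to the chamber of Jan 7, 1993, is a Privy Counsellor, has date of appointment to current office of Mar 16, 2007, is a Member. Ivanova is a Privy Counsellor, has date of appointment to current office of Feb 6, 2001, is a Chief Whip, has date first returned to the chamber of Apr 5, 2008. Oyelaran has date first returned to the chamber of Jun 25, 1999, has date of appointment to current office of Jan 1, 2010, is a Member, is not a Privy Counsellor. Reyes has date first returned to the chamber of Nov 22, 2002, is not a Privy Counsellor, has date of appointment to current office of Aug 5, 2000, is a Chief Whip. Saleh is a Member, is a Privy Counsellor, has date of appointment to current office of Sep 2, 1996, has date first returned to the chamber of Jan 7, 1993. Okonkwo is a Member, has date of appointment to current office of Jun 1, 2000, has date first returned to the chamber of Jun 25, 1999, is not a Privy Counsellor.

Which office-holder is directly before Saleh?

By parliamentary office: Ivanova, Mendoza and Reyes (Chief Whip); then Okafor, Saleh, Achebe, Okonkwo and Oyelaran (Member).
Among Ivanova, Mendoza and Reyes, a Privy Counsellor before not a Privy Counsellor: Ivanova and Mendoza (a Privy Counsellor) before Reyes (not a Privy Counsellor).
Ivanova and Mendoza both have date first returned to the chamber Apr 5, 2008, so the next rule applies.
Among Ivanova and Mendoza, alphabetically by surname: Ivanova before Mendoza.
Among Okafor, Saleh, Achebe, Okonkwo and Oyelaran, a Privy Counsellor before not a Privy Counsellor: Okafor and Saleh (a Privy Counsellor) before Achebe, Okonkwo and Oyelaran (not a Privy Counsellor).
Okafor and Saleh both have date first returned to the chamber Jan 7, 1993, so the next rule applies.
Among Okafor and Saleh, alphabetically by surname: Okafor before Saleh.
Achebe, Okonkwo and Oyelaran all have date first returned to the chamber Jun 25, 1999, so the next rule applies.
Among Achebe, Okonkwo and Oyelaran, alphabetically by surname: Achebe before Okonkwo before Oyelaran.
Order: Ivanova, Mendoza, Reyes, Okafor, Saleh, Achebe, Okonkwo, Oyelaran.

Okafor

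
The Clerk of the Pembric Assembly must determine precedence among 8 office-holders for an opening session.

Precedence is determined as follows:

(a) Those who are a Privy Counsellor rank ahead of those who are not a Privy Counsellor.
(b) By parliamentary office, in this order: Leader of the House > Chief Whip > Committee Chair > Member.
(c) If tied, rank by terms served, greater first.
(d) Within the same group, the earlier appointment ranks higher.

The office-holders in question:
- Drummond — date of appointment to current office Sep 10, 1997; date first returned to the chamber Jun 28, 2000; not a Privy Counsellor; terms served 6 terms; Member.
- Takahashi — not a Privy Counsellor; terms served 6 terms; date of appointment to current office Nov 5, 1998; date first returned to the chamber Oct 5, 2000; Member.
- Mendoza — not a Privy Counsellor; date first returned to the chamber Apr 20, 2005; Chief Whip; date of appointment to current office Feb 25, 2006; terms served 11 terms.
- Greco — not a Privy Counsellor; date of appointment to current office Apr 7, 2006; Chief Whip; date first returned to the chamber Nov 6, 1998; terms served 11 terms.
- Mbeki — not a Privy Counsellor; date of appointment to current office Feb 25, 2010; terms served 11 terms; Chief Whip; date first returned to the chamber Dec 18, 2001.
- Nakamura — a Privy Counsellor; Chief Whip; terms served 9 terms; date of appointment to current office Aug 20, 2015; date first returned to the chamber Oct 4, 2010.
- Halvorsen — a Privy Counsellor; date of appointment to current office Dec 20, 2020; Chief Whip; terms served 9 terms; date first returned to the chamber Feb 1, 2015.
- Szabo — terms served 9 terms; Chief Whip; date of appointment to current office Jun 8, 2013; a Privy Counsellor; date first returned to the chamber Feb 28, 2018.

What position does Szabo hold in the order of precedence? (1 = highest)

1

By the first rule: Szabo, Nakamura and Halvorsen (each a Privy Counsellor); then Mendoza, Greco, Mbeki, Drummond and Takahashi (each not a Privy Counsellor).
Szabo, Nakamura and Halvorsen are each Chief Whip, so the next rule applies.
Szabo, Nakamura and Halvorsen all have terms served 9 terms, so the next rule applies.
Among Szabo, Nakamura and Halvorsen, by date of appointment to current office (earlier first): Szabo (Jun 8, 2013) before Nakamura (Aug 20, 2015) before Halvorsen (Dec 20, 2020).
Among Mendoza, Greco, Mbeki, Drummond and Takahashi, by parliamentary office: Mendoza, Greco and Mbeki (Chief Whip) before Drummond and Takahashi (Member).
Mendoza, Greco and Mbeki all have terms served 11 terms, so the next rule applies.
Among Mendoza, Greco and Mbeki, by date of appointment to current office (earlier first): Mendoza (Feb 25, 2006) before Greco (Apr 7, 2006) before Mbeki (Feb 25, 2010).
Drummond and Takahashi both have terms served 6 terms, so the next rule applies.
Among Drummond and Takahashi, by date of appointment to current office (earlier first): Drummond (Sep 10, 1997) before Takahashi (Nov 5, 1998).
Order: Szabo, Nakamura, Halvorsen, Mendoza, Greco, Mbeki, Drummond, Takahashi. So position 1.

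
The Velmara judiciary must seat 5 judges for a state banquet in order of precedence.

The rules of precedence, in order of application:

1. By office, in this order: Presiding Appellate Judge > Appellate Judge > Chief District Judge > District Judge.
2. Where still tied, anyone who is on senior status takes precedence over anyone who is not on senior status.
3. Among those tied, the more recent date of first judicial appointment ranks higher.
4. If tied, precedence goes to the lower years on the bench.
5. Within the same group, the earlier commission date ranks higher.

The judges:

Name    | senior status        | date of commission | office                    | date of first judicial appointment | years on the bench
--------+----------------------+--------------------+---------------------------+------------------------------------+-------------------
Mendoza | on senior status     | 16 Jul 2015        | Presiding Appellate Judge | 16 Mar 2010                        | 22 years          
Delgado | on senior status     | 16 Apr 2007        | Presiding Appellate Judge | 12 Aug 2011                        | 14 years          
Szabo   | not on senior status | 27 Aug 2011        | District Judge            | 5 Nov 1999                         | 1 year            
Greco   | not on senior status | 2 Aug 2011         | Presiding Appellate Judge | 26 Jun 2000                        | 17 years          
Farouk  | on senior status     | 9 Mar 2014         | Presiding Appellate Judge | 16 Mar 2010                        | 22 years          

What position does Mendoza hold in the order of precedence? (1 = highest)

3

By office: Delgado, Farouk, Mendoza and Greco (Presiding Appellate Judge); then Szabo (District Judge).
Among Delgado, Farouk, Mendoza and Greco, on senior status before not on senior status: Delgado, Farouk and Mendoza (on senior status) before Greco (not on senior status).
Among Delgado, Farouk and Mendoza, by date of first judicial appointment (later first): Delgado (12 Aug 2011) before Farouk and Mendoza (16 Mar 2010).
Farouk and Mendoza both have years on the bench 22 years, so the next rule applies.
Among Farouk and Mendoza, by date of commission (earlier first): Farouk (9 Mar 2014) before Mendoza (16 Jul 2015).
Order: Delgado, Farouk, Mendoza, Greco, Szabo. So position 3.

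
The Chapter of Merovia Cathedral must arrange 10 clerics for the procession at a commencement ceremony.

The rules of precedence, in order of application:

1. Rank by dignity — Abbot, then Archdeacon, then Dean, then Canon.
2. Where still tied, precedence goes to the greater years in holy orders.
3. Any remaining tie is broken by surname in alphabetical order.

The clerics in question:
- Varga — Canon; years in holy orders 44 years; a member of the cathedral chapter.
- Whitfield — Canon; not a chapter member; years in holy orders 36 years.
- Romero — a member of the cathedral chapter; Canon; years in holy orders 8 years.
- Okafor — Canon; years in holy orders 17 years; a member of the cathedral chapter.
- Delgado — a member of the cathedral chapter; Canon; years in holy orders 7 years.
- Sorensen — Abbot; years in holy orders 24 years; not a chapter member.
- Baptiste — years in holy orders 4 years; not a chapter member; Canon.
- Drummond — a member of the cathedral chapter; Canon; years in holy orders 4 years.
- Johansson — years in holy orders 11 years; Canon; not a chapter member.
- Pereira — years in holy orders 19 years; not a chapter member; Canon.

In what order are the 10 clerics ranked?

By dignity: Sorensen (Abbot); then Varga, Whitfield, Pereira, Okafor, Johansson, Romero, Delgado, Baptiste and Drummond (Canon).
Among Varga, Whitfield, Pereira, Okafor, Johansson, Romero, Delgado, Baptiste and Drummond, by years in holy orders (higher first): Varga (44 years) before Whitfield (36 years) before Pereira (19 years) before Okafor (17 years) before Johansson (11 years) before Romero (8 years) before Delgado (7 years) before Baptiste and Drummond (4 years).
Among Baptiste and Drummond, alphabetically by surname: Baptiste before Drummond.
Full order: Sorensen, Varga, Whitfield, Pereira, Okafor, Johansson, Romero, Delgado, Baptiste, Drummond.

Sorensen, Varga, Whitfield, Pereira, Okafor, Johansson, Romero, Delgado, Baptiste, Drummond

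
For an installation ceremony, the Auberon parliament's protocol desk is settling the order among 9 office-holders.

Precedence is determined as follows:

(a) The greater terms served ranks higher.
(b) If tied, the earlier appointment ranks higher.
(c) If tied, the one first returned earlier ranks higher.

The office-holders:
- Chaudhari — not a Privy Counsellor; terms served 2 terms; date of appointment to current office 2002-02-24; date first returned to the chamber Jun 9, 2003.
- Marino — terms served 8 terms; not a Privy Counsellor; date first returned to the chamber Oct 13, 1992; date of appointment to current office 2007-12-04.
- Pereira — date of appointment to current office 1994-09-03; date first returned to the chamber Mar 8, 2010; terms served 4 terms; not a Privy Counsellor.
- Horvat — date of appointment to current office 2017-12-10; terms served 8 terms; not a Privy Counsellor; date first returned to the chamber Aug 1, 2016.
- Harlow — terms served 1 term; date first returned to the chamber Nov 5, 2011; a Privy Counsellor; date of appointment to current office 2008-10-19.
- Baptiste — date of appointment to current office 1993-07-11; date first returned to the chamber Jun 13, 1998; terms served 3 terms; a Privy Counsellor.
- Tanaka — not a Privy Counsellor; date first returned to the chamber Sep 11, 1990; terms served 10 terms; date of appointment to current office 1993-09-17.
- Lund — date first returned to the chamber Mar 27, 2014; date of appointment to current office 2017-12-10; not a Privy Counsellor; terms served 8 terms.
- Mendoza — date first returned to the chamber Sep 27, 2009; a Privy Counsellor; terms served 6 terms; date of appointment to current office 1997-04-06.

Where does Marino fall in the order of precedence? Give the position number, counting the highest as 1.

2

By terms served (higher first): Tanaka (10 terms); then Marino, Lund and Horvat (each 8 terms); then Mendoza (6 terms); then Pereira (4 terms); then Baptiste (3 terms); then Chaudhari (2 terms); then Harlow (1 term).
Among Marino, Lund and Horvat, by date of appointment to current office (earlier first): Marino (2007-12-04) before Lund and Horvat (2017-12-10).
Among Lund and Horvat, by date first returned to the chamber (earlier first): Lund (Mar 27, 2014) before Horvat (Aug 1, 2016).
Order: Tanaka, Marino, Lund, Horvat, Mendoza, Pereira, Baptiste, Chaudhari, Harlow. So position 2.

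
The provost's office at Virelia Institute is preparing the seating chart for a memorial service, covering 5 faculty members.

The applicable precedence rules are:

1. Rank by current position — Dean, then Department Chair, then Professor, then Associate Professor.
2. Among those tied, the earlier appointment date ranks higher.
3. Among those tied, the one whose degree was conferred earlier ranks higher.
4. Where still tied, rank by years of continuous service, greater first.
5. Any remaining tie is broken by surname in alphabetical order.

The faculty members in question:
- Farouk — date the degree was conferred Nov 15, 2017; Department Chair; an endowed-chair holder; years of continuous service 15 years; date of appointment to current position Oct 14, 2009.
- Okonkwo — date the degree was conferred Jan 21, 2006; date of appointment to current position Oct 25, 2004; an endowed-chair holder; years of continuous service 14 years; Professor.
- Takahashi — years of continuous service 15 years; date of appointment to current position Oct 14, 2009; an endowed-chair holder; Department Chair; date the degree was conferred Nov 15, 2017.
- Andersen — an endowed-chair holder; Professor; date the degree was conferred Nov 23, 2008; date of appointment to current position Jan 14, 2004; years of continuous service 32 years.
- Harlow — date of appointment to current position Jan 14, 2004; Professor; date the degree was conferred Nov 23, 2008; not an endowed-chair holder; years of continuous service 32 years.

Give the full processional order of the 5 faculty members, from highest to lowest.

Farouk, Takahashi, Andersen, Harlow, Okonkwo

By current position: Farouk and Takahashi (Department Chair); then Andersen, Harlow and Okonkwo (Professor).
Farouk and Takahashi both have date of appointment to current position Oct 14, 2009, so the next rule applies.
Farouk and Takahashi both have date the degree was conferred Nov 15, 2017, so the next rule applies.
Farouk and Takahashi both have years of continuous service 15 years, so the next rule applies.
Among Farouk and Takahashi, alphabetically by surname: Farouk before Takahashi.
Among Andersen, Harlow and Okonkwo, by date of appointment to current position (earlier first): Andersen and Harlow (Jan 14, 2004) before Okonkwo (Oct 25, 2004).
Andersen and Harlow both have date the degree was conferred Nov 23, 2008, so the next rule applies.
Andersen and Harlow both have years of continuous service 32 years, so the next rule applies.
Among Andersen and Harlow, alphabetically by surname: Andersen before Harlow.
Full order: Farouk, Takahashi, Andersen, Harlow, Okonkwo.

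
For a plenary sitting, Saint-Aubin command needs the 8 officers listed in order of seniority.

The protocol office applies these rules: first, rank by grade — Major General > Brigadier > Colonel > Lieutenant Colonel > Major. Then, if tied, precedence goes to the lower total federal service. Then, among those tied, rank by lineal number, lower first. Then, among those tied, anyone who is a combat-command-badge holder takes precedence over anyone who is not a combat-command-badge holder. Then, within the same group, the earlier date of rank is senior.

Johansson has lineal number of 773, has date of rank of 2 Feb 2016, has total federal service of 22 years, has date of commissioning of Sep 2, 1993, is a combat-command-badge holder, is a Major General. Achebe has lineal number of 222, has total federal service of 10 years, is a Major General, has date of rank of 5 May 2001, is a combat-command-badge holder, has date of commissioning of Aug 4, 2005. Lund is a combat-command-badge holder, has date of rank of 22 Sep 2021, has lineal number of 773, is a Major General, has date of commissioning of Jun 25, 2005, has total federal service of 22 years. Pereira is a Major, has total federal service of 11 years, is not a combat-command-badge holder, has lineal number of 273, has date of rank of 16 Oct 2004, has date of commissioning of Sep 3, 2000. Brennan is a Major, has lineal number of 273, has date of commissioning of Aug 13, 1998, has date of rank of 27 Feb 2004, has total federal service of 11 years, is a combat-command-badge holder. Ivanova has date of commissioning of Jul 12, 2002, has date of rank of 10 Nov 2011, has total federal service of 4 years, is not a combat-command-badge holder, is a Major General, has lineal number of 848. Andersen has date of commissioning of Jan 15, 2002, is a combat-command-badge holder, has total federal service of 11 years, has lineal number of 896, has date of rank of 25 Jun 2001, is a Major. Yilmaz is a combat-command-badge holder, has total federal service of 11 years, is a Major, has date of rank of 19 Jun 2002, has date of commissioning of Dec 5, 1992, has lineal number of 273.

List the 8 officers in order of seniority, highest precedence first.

Ivanova, Achebe, Johansson, Lund, Yilmaz, Brennan, Pereira, Andersen

By grade: Ivanova, Achebe, Johansson and Lund (Major General); then Yilmaz, Brennan, Pereira and Andersen (Major).
Among Ivanova, Achebe, Johansson and Lund, by total federal service (lower first): Ivanova (4 years) before Achebe (10 years) before Johansson and Lund (22 years).
Johansson and Lund both have lineal number 773, so the next rule applies.
Johansson and Lund are each a combat-command-badge holder, so the next rule applies.
Among Johansson and Lund, by date of rank (earlier first): Johansson (2 Feb 2016) before Lund (22 Sep 2021).
Yilmaz, Brennan, Pereira and Andersen all have total federal service 11 years, so the next rule applies.
Among Yilmaz, Brennan, Pereira and Andersen, by lineal number (lower first): Yilmaz, Brennan and Pereira (273) before Andersen (896).
Among Yilmaz, Brennan and Pereira, a combat-command-badge holder before not a combat-command-badge holder: Yilmaz and Brennan (a combat-command-badge holder) before Pereira (not a combat-command-badge holder).
Among Yilmaz and Brennan, by date of rank (earlier first): Yilmaz (19 Jun 2002) before Brennan (27 Feb 2004).
Full order: Ivanova, Achebe, Johansson, Lund, Yilmaz, Brennan, Pereira, Andersen.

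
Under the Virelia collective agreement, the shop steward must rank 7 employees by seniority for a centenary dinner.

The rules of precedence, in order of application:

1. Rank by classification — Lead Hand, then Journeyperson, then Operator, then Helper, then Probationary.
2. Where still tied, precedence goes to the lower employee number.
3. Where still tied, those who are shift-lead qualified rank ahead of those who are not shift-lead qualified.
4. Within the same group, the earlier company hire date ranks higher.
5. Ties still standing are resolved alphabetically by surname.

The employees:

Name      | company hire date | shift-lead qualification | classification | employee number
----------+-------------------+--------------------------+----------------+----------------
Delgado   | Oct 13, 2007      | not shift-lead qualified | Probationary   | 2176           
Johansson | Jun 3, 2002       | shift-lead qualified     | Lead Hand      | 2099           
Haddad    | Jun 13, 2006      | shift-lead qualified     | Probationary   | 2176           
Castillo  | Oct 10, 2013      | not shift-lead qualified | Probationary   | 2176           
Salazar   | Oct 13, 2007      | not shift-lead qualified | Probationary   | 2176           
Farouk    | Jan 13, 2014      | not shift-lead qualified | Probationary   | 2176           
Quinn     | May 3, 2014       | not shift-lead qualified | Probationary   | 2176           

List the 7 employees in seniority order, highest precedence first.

By classification: Johansson (Lead Hand); then Haddad, Delgado, Salazar, Castillo, Farouk and Quinn (Probationary).
Haddad, Delgado, Salazar, Castillo, Farouk and Quinn all have employee number 2176, so the next rule applies.
Among Haddad, Delgado, Salazar, Castillo, Farouk and Quinn, shift-lead qualified before not shift-lead qualified: Haddad (shift-lead qualified) before Delgado, Salazar, Castillo, Farouk and Quinn (not shift-lead qualified).
Among Delgado, Salazar, Castillo, Farouk and Quinn, by company hire date (earlier first): Delgado and Salazar (Oct 13, 2007) before Castillo (Oct 10, 2013) before Farouk (Jan 13, 2014) before Quinn (May 3, 2014).
Among Delgado and Salazar, alphabetically by surname: Delgado before Salazar.
Full order: Johansson, Haddad, Delgado, Salazar, Castillo, Farouk, Quinn.

Johansson, Haddad, Delgado, Salazar, Castillo, Farouk, Quinn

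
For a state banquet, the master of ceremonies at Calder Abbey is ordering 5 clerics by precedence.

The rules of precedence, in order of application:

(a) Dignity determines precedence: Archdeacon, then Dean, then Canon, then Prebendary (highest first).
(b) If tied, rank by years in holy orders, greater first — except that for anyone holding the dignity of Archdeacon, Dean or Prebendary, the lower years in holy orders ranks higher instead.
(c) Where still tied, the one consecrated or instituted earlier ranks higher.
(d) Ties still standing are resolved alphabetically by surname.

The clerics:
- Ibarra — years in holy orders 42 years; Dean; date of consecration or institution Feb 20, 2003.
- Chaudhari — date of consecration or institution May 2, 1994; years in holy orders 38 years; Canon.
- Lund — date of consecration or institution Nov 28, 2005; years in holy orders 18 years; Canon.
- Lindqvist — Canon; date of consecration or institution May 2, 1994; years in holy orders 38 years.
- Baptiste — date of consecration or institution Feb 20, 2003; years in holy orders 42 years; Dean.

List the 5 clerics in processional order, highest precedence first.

Baptiste, Ibarra, Chaudhari, Lindqvist, Lund

By dignity: Baptiste and Ibarra (Dean); then Chaudhari, Lindqvist and Lund (Canon).
Baptiste and Ibarra both have years in holy orders 42 years, so the next rule applies.
Baptiste and Ibarra both have date of consecration or institution Feb 20, 2003, so the next rule applies.
Among Baptiste and Ibarra, alphabetically by surname: Baptiste before Ibarra.
Among Chaudhari, Lindqvist and Lund, by years in holy orders (higher first): Chaudhari and Lindqvist (38 years) before Lund (18 years).
Chaudhari and Lindqvist both have date of consecration or institution May 2, 1994, so the next rule applies.
Among Chaudhari and Lindqvist, alphabetically by surname: Chaudhari before Lindqvist.
Full order: Baptiste, Ibarra, Chaudhari, Lindqvist, Lund.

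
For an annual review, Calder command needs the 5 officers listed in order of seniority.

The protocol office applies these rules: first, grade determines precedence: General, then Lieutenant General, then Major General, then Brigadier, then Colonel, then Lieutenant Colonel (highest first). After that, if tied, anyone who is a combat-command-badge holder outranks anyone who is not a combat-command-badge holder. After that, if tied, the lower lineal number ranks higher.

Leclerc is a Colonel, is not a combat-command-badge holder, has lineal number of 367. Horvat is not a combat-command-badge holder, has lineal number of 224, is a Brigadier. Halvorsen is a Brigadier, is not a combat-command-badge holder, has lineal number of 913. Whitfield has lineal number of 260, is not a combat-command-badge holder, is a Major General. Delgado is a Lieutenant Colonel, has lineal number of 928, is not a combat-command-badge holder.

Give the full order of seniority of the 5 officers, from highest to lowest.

By grade: Whitfield (Major General); then Horvat and Halvorsen (Brigadier); then Leclerc (Colonel); then Delgado (Lieutenant Colonel).
Horvat and Halvorsen are each not a combat-command-badge holder, so the next rule applies.
Among Horvat and Halvorsen, by lineal number (lower first): Horvat (224) before Halvorsen (913).
Full order: Whitfield, Horvat, Halvorsen, Leclerc, Delgado.

Whitfield, Horvat, Halvorsen, Leclerc, Delgado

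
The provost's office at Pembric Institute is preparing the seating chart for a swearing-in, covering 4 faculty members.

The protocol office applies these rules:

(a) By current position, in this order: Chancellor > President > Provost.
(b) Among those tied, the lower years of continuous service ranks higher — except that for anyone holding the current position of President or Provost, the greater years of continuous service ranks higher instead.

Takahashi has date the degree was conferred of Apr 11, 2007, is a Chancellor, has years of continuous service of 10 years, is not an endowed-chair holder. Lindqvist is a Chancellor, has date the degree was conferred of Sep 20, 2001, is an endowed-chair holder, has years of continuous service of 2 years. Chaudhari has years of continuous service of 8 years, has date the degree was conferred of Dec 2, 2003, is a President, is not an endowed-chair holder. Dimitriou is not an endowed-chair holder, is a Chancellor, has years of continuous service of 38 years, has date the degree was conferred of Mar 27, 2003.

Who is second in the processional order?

Takahashi

By current position: Lindqvist, Takahashi and Dimitriou (Chancellor); then Chaudhari (President).
Among Lindqvist, Takahashi and Dimitriou, by years of continuous service (lower first): Lindqvist (2 years) before Takahashi (10 years) before Dimitriou (38 years).
Order: Lindqvist, Takahashi, Dimitriou, Chaudhari.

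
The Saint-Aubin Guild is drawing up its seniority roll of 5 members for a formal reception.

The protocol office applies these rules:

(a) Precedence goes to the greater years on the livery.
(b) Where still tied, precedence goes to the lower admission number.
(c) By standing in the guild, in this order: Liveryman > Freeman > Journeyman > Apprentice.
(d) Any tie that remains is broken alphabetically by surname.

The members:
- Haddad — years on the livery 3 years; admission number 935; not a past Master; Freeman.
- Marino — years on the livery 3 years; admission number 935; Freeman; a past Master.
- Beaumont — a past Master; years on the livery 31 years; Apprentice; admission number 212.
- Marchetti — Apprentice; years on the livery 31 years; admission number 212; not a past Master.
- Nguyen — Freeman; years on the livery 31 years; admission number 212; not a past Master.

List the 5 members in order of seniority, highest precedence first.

Nguyen, Beaumont, Marchetti, Haddad, Marino

By years on the livery (higher first): Nguyen, Beaumont and Marchetti (each 31 years); then Haddad and Marino (both 3 years).
Nguyen, Beaumont and Marchetti all have admission number 212, so the next rule applies.
Among Nguyen, Beaumont and Marchetti, by standing in the guild: Nguyen (Freeman) before Beaumont and Marchetti (Apprentice).
Among Beaumont and Marchetti, alphabetically by surname: Beaumont before Marchetti.
Haddad and Marino both have admission number 935, so the next rule applies.
Haddad and Marino are each Freeman, so the next rule applies.
Among Haddad and Marino, alphabetically by surname: Haddad before Marino.
Full order: Nguyen, Beaumont, Marchetti, Haddad, Marino.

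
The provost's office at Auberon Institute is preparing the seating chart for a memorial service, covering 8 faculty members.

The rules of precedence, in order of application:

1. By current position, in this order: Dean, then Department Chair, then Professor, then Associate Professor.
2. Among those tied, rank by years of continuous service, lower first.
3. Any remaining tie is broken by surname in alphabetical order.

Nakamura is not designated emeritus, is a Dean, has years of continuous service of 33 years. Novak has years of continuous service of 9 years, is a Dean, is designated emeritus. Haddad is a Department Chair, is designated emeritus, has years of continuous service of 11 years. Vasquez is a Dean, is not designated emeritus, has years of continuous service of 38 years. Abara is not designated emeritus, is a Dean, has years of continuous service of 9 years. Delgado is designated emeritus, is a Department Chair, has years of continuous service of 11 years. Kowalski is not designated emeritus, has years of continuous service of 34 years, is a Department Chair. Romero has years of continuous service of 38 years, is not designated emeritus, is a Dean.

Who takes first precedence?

By current position: Abara, Novak, Nakamura, Romero and Vasquez (Dean); then Delgado, Haddad and Kowalski (Department Chair).
Among Abara, Novak, Nakamura, Romero and Vasquez, by years of continuous service (lower first): Abara and Novak (9 years) before Nakamura (33 years) before Romero and Vasquez (38 years).
Among Abara and Novak, alphabetically by surname: Abara before Novak.
Among Romero and Vasquez, alphabetically by surname: Romero before Vasquez.
Among Delgado, Haddad and Kowalski, by years of continuous service (lower first): Delgado and Haddad (11 years) before Kowalski (34 years).
Among Delgado and Haddad, alphabetically by surname: Delgado before Haddad.
Order: Abara, Novak, Nakamura, Romero, Vasquez, Delgado, Haddad, Kowalski.

Abara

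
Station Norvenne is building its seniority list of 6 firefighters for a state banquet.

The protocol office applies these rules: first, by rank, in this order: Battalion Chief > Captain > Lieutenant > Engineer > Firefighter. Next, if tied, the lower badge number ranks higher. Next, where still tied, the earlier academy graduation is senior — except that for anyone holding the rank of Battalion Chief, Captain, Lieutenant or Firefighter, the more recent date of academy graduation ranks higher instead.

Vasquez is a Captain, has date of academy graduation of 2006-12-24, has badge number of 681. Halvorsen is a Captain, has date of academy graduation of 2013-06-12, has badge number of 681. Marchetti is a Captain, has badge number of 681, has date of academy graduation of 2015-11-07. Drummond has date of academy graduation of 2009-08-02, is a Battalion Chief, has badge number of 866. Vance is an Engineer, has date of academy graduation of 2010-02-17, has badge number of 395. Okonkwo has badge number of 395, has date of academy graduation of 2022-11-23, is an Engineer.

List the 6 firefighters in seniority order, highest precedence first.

By rank: Drummond (Battalion Chief); then Marchetti, Halvorsen and Vasquez (Captain); then Vance and Okonkwo (Engineer).
Marchetti, Halvorsen and Vasquez all have badge number 681, so the next rule applies.
Among Marchetti, Halvorsen and Vasquez, by date of academy graduation (later first) (reversed rule for this group): Marchetti (2015-11-07) before Halvorsen (2013-06-12) before Vasquez (2006-12-24).
Vance and Okonkwo both have badge number 395, so the next rule applies.
Among Vance and Okonkwo, by date of academy graduation (earlier first): Vance (2010-02-17) before Okonkwo (2022-11-23).
Full order: Drummond, Marchetti, Halvorsen, Vasquez, Vance, Okonkwo.

Drummond, Marchetti, Halvorsen, Vasquez, Vance, Okonkwo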